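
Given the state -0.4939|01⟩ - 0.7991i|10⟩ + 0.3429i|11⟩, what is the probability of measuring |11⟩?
0.1176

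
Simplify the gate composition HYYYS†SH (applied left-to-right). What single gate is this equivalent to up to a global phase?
Y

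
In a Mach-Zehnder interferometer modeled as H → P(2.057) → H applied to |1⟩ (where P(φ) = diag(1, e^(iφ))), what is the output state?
(0.7336 - 0.4421i)|0⟩ + (0.2664 + 0.4421i)|1⟩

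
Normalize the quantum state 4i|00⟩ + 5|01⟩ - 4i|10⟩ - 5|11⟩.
0.4417i|00⟩ + 0.5522|01⟩ - 0.4417i|10⟩ - 0.5522|11⟩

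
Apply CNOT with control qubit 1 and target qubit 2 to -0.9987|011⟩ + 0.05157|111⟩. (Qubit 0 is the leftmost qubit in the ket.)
-0.9987|010⟩ + 0.05157|110⟩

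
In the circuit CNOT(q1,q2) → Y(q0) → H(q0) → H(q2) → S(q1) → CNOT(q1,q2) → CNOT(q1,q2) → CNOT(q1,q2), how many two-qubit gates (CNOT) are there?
4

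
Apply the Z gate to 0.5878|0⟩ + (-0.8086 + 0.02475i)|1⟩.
0.5878|0⟩ + (0.8086 - 0.02475i)|1⟩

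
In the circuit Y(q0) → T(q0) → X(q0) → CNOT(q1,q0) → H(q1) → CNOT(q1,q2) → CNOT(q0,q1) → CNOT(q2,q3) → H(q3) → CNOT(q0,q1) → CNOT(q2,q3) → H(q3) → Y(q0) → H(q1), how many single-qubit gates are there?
8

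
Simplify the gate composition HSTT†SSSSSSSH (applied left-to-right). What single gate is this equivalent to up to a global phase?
I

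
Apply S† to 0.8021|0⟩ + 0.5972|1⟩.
0.8021|0⟩ - 0.5972i|1⟩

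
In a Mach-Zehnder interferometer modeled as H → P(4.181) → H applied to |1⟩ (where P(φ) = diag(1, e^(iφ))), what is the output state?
(0.7534 + 0.4311i)|0⟩ + (0.2466 - 0.4311i)|1⟩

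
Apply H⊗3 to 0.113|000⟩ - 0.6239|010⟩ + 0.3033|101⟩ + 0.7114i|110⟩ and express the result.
(-0.0734 + 0.2515i)|000⟩ + (-0.2879 + 0.2515i)|001⟩ + (0.3678 - 0.2515i)|010⟩ + (0.1533 - 0.2515i)|011⟩ + (-0.2879 - 0.2515i)|100⟩ + (-0.0734 - 0.2515i)|101⟩ + (0.1533 + 0.2515i)|110⟩ + (0.3678 + 0.2515i)|111⟩

H⊗3 gives amp(|y⟩) = (1/2√2) Σ_x (−1)^(x·y) amp(|x⟩), where x·y is the number of positions in which both x and y have a 1.
|000⟩: (0.113 - 0.6239 + 0.3033 + 0.7114i)/(2√2) = (-0.0734 + 0.2515i)
|001⟩: (0.113 - 0.6239 - 0.3033 + 0.7114i)/(2√2) = (-0.2879 + 0.2515i)
|010⟩: (0.113 + 0.6239 + 0.3033 - 0.7114i)/(2√2) = (0.3678 - 0.2515i)
|011⟩: (0.113 + 0.6239 - 0.3033 - 0.7114i)/(2√2) = (0.1533 - 0.2515i)
|100⟩: (0.113 - 0.6239 - 0.3033 - 0.7114i)/(2√2) = (-0.2879 - 0.2515i)
|101⟩: (0.113 - 0.6239 + 0.3033 - 0.7114i)/(2√2) = (-0.0734 - 0.2515i)
|110⟩: (0.113 + 0.6239 - 0.3033 + 0.7114i)/(2√2) = (0.1533 + 0.2515i)
|111⟩: (0.113 + 0.6239 + 0.3033 + 0.7114i)/(2√2) = (0.3678 + 0.2515i)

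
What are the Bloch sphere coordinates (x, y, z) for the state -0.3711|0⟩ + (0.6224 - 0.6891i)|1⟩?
(-0.4619, 0.5115, -0.7245)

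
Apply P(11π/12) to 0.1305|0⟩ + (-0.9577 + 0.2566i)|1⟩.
0.1305|0⟩ + (0.8587 - 0.4957i)|1⟩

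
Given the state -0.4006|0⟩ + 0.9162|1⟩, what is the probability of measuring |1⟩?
0.8394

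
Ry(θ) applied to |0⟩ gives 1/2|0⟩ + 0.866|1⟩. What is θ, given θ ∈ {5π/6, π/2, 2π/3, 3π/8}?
2π/3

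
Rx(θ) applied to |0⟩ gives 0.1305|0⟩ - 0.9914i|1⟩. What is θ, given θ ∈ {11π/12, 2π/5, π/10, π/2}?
11π/12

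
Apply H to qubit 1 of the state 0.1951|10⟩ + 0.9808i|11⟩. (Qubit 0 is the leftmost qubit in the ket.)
(0.138 + 0.6935i)|10⟩ + (0.138 - 0.6935i)|11⟩

H on qubit 1 mixes each pair of kets that differ only in qubit 1: amplitudes (a, b) of (|…0…⟩, |…1…⟩) become ((a + b)/√2, (a − b)/√2). Kets absent from the input have amplitude 0.
(|10⟩, |11⟩): (a, b) = (0.1951, 0.9808i) → ((0.138 + 0.6935i), (0.138 - 0.6935i))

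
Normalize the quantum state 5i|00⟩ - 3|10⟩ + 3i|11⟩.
0.7625i|00⟩ - 0.4575|10⟩ + 0.4575i|11⟩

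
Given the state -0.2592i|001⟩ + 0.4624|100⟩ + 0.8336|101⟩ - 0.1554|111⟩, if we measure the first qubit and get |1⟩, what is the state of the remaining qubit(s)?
0.4788|00⟩ + 0.8631|01⟩ - 0.1609|11⟩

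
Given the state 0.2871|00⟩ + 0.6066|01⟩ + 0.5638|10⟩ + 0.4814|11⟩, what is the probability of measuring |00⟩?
0.08243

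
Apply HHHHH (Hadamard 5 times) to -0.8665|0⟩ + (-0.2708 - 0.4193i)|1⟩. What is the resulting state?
(-0.8042 - 0.2965i)|0⟩ + (-0.4212 + 0.2965i)|1⟩

H² = I, so H^5 = H: a single Hadamard. With (a, b) = (-0.8665, (-0.2708 - 0.4193i)), H gives ((a + b)/√2, (a − b)/√2) = ((-0.8042 - 0.2965i), (-0.4212 + 0.2965i)).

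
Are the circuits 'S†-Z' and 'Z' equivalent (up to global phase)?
No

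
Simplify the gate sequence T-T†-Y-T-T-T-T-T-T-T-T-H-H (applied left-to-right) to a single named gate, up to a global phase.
Y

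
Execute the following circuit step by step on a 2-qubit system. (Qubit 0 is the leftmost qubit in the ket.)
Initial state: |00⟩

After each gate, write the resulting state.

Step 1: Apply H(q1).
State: 1/√2|00⟩ + 1/√2|01⟩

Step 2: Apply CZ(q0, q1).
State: 1/√2|00⟩ + 1/√2|01⟩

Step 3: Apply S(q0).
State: 1/√2|00⟩ + 1/√2|01⟩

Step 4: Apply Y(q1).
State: -(1/√2)i|00⟩ + (1/√2)i|01⟩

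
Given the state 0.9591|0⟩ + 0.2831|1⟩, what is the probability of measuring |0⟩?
0.9199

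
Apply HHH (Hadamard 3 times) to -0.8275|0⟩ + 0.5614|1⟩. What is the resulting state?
-0.1882|0⟩ - 0.9821|1⟩

H² = I, so H^3 = H: a single Hadamard. With (a, b) = (-0.8275, 0.5614), H gives ((a + b)/√2, (a − b)/√2) = (-0.1882, -0.9821).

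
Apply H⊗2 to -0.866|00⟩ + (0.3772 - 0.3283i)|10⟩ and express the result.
(-0.2444 - 0.1642i)|00⟩ + (-0.2444 - 0.1642i)|01⟩ + (-0.6216 + 0.1642i)|10⟩ + (-0.6216 + 0.1642i)|11⟩

H⊗2 gives amp(|y⟩) = (1/2) Σ_x (−1)^(x·y) amp(|x⟩), where x·y is the number of positions in which both x and y have a 1.
|00⟩: (-0.866 + (0.3772 - 0.3283i))/2 = (-0.2444 - 0.1642i)
|01⟩: (-0.866 + (0.3772 - 0.3283i))/2 = (-0.2444 - 0.1642i)
|10⟩: (-0.866 - (0.3772 - 0.3283i))/2 = (-0.6216 + 0.1642i)
|11⟩: (-0.866 - (0.3772 - 0.3283i))/2 = (-0.6216 + 0.1642i)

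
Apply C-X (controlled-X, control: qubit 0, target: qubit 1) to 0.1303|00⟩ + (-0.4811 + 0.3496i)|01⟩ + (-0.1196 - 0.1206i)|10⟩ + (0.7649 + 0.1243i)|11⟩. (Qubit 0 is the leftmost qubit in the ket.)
0.1303|00⟩ + (-0.4811 + 0.3496i)|01⟩ + (0.7649 + 0.1243i)|10⟩ + (-0.1196 - 0.1206i)|11⟩

C-X leaves the control-|0⟩ kets |00⟩, |01⟩ unchanged and applies X to qubit 1 on the control-|1⟩ pair (|10⟩, |11⟩).
X = [[0, 1], [1, 0]].
With a = amp(|10⟩) = (-0.1196 - 0.1206i) and b = amp(|11⟩) = (0.7649 + 0.1243i):
new amp(|10⟩) = (1)·b = (0.7649 + 0.1243i)
new amp(|11⟩) = (1)·a = (-0.1196 - 0.1206i)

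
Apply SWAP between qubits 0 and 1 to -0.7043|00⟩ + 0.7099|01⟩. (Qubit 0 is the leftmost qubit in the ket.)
-0.7043|00⟩ + 0.7099|10⟩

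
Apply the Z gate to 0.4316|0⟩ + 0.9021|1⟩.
0.4316|0⟩ - 0.9021|1⟩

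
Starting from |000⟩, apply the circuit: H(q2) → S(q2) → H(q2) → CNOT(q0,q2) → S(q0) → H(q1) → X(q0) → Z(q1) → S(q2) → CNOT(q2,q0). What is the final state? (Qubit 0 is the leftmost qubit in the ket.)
(1/√8 + (1/√8)i)|001⟩ + (-1/√8 - (1/√8)i)|011⟩ + (1/√8 + (1/√8)i)|100⟩ + (-1/√8 - (1/√8)i)|110⟩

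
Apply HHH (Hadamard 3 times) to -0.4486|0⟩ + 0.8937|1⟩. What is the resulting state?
0.3147|0⟩ - 0.9491|1⟩

H² = I, so H^3 = H: a single Hadamard. With (a, b) = (-0.4486, 0.8937), H gives ((a + b)/√2, (a − b)/√2) = (0.3147, -0.9491).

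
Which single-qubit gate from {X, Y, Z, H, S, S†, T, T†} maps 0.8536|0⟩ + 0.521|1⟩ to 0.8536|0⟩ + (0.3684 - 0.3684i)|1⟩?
T†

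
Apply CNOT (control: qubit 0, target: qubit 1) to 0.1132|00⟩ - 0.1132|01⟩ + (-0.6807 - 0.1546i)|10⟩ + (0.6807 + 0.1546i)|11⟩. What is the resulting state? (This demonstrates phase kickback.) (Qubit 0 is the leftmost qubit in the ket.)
0.1132|00⟩ - 0.1132|01⟩ + (0.6807 + 0.1546i)|10⟩ + (-0.6807 - 0.1546i)|11⟩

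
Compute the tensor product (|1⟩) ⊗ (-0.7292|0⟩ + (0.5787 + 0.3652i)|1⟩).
-0.7292|10⟩ + (0.5787 + 0.3652i)|11⟩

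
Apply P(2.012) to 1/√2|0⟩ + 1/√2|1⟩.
1/√2|0⟩ + (-0.302 + 0.6394i)|1⟩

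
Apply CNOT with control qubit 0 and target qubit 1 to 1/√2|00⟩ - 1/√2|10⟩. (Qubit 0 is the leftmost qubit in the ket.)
1/√2|00⟩ - 1/√2|11⟩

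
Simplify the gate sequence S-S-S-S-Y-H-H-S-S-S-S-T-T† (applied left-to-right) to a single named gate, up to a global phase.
Y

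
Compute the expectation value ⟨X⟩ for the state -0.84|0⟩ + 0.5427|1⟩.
-0.9117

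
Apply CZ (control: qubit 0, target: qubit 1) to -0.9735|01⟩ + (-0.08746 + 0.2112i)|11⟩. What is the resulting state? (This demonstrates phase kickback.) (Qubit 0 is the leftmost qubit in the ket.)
-0.9735|01⟩ + (0.08746 - 0.2112i)|11⟩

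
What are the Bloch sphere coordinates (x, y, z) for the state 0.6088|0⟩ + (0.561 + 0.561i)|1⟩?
(0.6831, 0.6831, -0.2588)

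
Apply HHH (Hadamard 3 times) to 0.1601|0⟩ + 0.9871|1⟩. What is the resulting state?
0.8112|0⟩ - 0.5848|1⟩

H² = I, so H^3 = H: a single Hadamard. With (a, b) = (0.1601, 0.9871), H gives ((a + b)/√2, (a − b)/√2) = (0.8112, -0.5848).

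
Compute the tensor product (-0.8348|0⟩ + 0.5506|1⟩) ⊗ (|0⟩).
-0.8348|00⟩ + 0.5506|10⟩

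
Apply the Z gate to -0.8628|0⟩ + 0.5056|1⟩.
-0.8628|0⟩ - 0.5056|1⟩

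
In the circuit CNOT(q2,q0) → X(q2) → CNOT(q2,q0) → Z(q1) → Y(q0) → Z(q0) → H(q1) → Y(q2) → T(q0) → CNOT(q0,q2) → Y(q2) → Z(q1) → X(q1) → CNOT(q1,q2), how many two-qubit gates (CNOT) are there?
4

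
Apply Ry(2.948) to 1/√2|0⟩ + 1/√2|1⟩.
-0.6355|0⟩ + 0.7721|1⟩

Ry(2.948) = [[cos(θ/2), −sin(θ/2)], [sin(θ/2), cos(θ/2)]]; θ = 2.948, cos(θ/2) ≈ 0.0966452, sin(θ/2) ≈ 0.995319.
With a = amp(|0⟩) = 1/√2 and b = amp(|1⟩) = 1/√2:
new amp(|0⟩) = (0.0966452)·a + (-0.995319)·b = -0.6355
new amp(|1⟩) = (0.995319)·a + (0.0966452)·b = 0.7721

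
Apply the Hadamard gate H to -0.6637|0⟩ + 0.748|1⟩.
0.05961|0⟩ - 0.9982|1⟩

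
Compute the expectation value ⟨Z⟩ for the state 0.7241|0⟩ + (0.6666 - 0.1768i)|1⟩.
0.04871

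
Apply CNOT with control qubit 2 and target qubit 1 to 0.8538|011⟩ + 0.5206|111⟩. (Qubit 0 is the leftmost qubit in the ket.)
0.8538|001⟩ + 0.5206|101⟩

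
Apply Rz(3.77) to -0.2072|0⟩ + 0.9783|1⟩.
(0.06404 + 0.1971i)|0⟩ + (-0.3024 + 0.9304i)|1⟩

Rz(3.77) = [[e^(−iθ/2), 0], [0, e^(iθ/2)]] with e^(±iθ/2) = cos(θ/2) ± i·sin(θ/2); θ = 3.77, cos(θ/2) ≈ -0.309059, sin(θ/2) ≈ 0.951043.
With a = amp(|0⟩) = -0.2072 and b = amp(|1⟩) = 0.9783:
new amp(|0⟩) = (-0.309059 - 0.951043i)·a = (0.06404 + 0.1971i)
new amp(|1⟩) = (-0.309059 + 0.951043i)·b = (-0.3024 + 0.9304i)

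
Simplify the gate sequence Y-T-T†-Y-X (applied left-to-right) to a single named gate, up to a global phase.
X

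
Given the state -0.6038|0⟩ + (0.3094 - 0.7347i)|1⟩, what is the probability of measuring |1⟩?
0.6355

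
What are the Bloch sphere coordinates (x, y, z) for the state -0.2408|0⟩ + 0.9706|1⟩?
(-0.4674, 0, -0.8841)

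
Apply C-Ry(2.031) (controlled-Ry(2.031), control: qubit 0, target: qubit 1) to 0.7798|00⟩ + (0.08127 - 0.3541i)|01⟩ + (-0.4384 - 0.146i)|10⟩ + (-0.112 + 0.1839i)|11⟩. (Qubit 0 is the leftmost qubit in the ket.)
0.7798|00⟩ + (0.08127 - 0.3541i)|01⟩ + (-0.136 - 0.2332i)|10⟩ + (-0.4316 - 0.02711i)|11⟩

C-Ry(2.031) leaves the control-|0⟩ kets |00⟩, |01⟩ unchanged and applies Ry(2.031) to qubit 1 on the control-|1⟩ pair (|10⟩, |11⟩).
Ry(2.031) = [[cos(θ/2), −sin(θ/2)], [sin(θ/2), cos(θ/2)]]; θ = 2.031, cos(θ/2) ≈ 0.527195, sin(θ/2) ≈ 0.849744.
With a = amp(|10⟩) = (-0.4384 - 0.146i) and b = amp(|11⟩) = (-0.112 + 0.1839i):
new amp(|10⟩) = (0.527195)·a + (-0.849744)·b = (-0.136 - 0.2332i)
new amp(|11⟩) = (0.849744)·a + (0.527195)·b = (-0.4316 - 0.02711i)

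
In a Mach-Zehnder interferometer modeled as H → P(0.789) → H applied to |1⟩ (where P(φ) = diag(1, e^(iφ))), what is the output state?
(0.1477 - 0.3548i)|0⟩ + (0.8523 + 0.3548i)|1⟩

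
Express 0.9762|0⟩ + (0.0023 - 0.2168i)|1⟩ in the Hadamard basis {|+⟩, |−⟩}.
(0.6919 - 0.1533i)|+⟩ + (0.6887 + 0.1533i)|−⟩

With |ψ⟩ = α|0⟩ + β|1⟩, the Hadamard-basis coefficients are ⟨+|ψ⟩ = (α + β)/√2 and ⟨−|ψ⟩ = (α − β)/√2.
Here α = 0.9762, β = (0.0023 - 0.2168i): (α + β)/√2 = (0.6919 - 0.1533i), (α − β)/√2 = (0.6887 + 0.1533i).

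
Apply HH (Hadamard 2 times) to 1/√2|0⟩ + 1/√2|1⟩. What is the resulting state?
1/√2|0⟩ + 1/√2|1⟩

H² = I, so an even number of Hadamards cancels: H^2 = I and the state is unchanged.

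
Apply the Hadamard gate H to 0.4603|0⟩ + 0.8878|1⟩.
0.9533|0⟩ - 0.3023|1⟩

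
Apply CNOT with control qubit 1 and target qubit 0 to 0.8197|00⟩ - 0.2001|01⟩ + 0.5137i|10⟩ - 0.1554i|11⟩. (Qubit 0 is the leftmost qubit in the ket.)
0.8197|00⟩ - 0.1554i|01⟩ + 0.5137i|10⟩ - 0.2001|11⟩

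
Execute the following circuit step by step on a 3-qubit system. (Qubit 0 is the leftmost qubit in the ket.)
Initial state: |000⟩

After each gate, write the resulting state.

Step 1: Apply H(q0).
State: 1/√2|000⟩ + 1/√2|100⟩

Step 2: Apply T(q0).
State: 1/√2|000⟩ + (1/2 + (1/2)i)|100⟩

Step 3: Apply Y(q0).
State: (1/2 - (1/2)i)|000⟩ + (1/√2)i|100⟩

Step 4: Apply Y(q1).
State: (1/2 + (1/2)i)|010⟩ - 1/√2|110⟩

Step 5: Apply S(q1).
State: (-1/2 + (1/2)i)|010⟩ - (1/√2)i|110⟩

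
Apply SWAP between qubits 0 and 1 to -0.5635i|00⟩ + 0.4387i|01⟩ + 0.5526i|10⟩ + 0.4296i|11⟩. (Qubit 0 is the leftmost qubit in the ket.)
-0.5635i|00⟩ + 0.5526i|01⟩ + 0.4387i|10⟩ + 0.4296i|11⟩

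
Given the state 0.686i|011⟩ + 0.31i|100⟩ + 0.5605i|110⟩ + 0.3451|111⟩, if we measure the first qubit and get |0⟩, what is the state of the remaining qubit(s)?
i|11⟩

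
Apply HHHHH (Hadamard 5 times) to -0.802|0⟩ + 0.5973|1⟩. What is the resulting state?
-0.1447|0⟩ - 0.9895|1⟩

H² = I, so H^5 = H: a single Hadamard. With (a, b) = (-0.802, 0.5973), H gives ((a + b)/√2, (a − b)/√2) = (-0.1447, -0.9895).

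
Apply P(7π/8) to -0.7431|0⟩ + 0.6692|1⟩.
-0.7431|0⟩ + (-0.6183 + 0.2561i)|1⟩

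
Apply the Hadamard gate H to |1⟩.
1/√2|0⟩ - 1/√2|1⟩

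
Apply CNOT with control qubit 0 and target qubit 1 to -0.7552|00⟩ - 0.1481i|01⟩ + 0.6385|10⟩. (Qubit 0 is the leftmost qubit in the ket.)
-0.7552|00⟩ - 0.1481i|01⟩ + 0.6385|11⟩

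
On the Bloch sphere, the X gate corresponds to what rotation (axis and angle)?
Rotation by π around the x-axis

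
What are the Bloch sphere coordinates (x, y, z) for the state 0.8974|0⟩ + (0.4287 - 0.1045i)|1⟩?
(0.7694, -0.1876, 0.6106)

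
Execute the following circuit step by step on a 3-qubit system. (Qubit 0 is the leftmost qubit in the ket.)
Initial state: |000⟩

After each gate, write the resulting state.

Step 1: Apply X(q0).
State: |100⟩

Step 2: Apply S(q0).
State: i|100⟩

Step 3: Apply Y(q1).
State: -|110⟩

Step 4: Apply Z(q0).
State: |110⟩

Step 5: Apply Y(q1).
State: -i|100⟩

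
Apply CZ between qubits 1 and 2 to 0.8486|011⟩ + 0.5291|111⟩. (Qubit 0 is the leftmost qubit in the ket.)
-0.8486|011⟩ - 0.5291|111⟩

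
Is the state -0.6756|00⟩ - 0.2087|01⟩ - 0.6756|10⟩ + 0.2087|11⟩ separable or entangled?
Entangled

Writing the state as a|00⟩ + b|01⟩ + c|10⟩ + d|11⟩, it is a product state iff ad − bc = 0.
Here (a, b, c, d) = (-0.6756, -0.2087, -0.6756, 0.2087): ad − bc = (-0.6756)(0.2087) − (-0.2087)(-0.6756) = -0.282 ≠ 0, so the state is entangled.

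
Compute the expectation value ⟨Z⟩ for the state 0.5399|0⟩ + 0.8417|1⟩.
-0.417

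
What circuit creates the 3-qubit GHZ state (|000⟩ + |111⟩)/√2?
H(q0) → CNOT(q0,q1) → CNOT(q0,q2)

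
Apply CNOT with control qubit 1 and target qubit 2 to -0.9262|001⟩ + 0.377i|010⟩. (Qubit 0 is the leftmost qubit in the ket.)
-0.9262|001⟩ + 0.377i|011⟩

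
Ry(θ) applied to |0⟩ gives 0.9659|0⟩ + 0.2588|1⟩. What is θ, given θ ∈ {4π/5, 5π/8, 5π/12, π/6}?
π/6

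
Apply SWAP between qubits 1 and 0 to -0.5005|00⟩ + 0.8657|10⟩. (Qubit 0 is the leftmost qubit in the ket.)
-0.5005|00⟩ + 0.8657|01⟩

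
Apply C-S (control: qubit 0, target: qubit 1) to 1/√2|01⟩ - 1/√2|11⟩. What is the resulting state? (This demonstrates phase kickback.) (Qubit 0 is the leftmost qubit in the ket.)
1/√2|01⟩ - (1/√2)i|11⟩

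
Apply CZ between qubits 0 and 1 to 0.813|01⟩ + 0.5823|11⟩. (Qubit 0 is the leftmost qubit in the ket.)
0.813|01⟩ - 0.5823|11⟩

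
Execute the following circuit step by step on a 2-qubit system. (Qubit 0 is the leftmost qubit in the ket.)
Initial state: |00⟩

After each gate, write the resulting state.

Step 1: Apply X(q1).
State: |01⟩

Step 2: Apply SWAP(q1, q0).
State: |10⟩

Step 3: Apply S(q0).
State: i|10⟩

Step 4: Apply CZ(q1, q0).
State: i|10⟩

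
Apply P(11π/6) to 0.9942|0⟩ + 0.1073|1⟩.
0.9942|0⟩ + (0.09292 - 0.05365i)|1⟩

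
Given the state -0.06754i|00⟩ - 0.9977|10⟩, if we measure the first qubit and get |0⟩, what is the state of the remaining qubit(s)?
-i|0⟩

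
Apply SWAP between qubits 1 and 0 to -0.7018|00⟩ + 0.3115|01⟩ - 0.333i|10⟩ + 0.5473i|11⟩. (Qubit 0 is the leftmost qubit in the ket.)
-0.7018|00⟩ - 0.333i|01⟩ + 0.3115|10⟩ + 0.5473i|11⟩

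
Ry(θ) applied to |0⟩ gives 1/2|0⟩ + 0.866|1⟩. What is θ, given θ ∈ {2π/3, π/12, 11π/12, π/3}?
2π/3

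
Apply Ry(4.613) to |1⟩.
-0.7414|0⟩ - 0.6711|1⟩

Ry(4.613) = [[cos(θ/2), −sin(θ/2)], [sin(θ/2), cos(θ/2)]]; θ = 4.613, cos(θ/2) ≈ -0.671109, sin(θ/2) ≈ 0.741359.
With a = amp(|0⟩) = 0 and b = amp(|1⟩) = 1:
new amp(|0⟩) = (-0.671109)·a + (-0.741359)·b = -0.7414
new amp(|1⟩) = (0.741359)·a + (-0.671109)·b = -0.6711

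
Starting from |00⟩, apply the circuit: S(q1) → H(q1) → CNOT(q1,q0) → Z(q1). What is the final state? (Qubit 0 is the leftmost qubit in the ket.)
1/√2|00⟩ - 1/√2|11⟩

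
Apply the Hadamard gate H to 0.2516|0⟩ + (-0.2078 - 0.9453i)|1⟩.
(0.03097 - 0.6684i)|0⟩ + (0.3248 + 0.6684i)|1⟩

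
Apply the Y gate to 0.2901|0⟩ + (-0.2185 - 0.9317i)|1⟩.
(-0.9317 + 0.2185i)|0⟩ + 0.2901i|1⟩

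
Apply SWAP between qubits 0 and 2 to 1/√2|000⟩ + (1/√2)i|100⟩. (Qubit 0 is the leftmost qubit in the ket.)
1/√2|000⟩ + (1/√2)i|001⟩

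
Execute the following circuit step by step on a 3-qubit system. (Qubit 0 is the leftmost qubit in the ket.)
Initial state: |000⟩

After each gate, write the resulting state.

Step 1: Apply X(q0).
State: |100⟩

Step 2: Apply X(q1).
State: |110⟩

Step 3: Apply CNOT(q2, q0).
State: |110⟩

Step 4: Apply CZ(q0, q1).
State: -|110⟩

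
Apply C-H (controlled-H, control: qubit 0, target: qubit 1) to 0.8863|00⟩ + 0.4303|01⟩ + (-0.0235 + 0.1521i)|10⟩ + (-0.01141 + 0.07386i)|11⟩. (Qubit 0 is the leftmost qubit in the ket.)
0.8863|00⟩ + 0.4303|01⟩ + (-0.02469 + 0.1598i)|10⟩ + (-0.008549 + 0.05532i)|11⟩

C-H leaves the control-|0⟩ kets |00⟩, |01⟩ unchanged and applies H to qubit 1 on the control-|1⟩ pair (|10⟩, |11⟩).
H = [[1/√2, 1/√2], [1/√2, -1/√2]].
With a = amp(|10⟩) = (-0.0235 + 0.1521i) and b = amp(|11⟩) = (-0.01141 + 0.07386i):
new amp(|10⟩) = (1/√2)·a + (1/√2)·b = (-0.02469 + 0.1598i)
new amp(|11⟩) = (1/√2)·a + (-1/√2)·b = (-0.008549 + 0.05532i)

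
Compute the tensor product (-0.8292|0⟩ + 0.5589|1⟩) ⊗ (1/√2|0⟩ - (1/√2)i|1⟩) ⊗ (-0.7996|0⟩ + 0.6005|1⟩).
0.4688|000⟩ - 0.3521|001⟩ - 0.4688i|010⟩ + 0.3521i|011⟩ - 0.316|100⟩ + 0.2373|101⟩ + 0.316i|110⟩ - 0.2373i|111⟩

amp(|b₁b₂…⟩) = product of the factor amplitudes for bits b₁, b₂, …; only kets whose every factor amplitude is nonzero survive.
|000⟩: (-0.8292)(1/√2)(-0.7996) = 0.4688
|001⟩: (-0.8292)(1/√2)(0.6005) = -0.3521
|010⟩: (-0.8292)(-(1/√2)i)(-0.7996) = -0.4688i
|011⟩: (-0.8292)(-(1/√2)i)(0.6005) = 0.3521i
|100⟩: (0.5589)(1/√2)(-0.7996) = -0.316
|101⟩: (0.5589)(1/√2)(0.6005) = 0.2373
|110⟩: (0.5589)(-(1/√2)i)(-0.7996) = 0.316i
|111⟩: (0.5589)(-(1/√2)i)(0.6005) = -0.2373i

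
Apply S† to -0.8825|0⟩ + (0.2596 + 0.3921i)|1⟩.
-0.8825|0⟩ + (0.3921 - 0.2596i)|1⟩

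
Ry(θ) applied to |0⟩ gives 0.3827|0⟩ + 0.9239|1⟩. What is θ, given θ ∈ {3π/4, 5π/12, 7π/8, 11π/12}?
3π/4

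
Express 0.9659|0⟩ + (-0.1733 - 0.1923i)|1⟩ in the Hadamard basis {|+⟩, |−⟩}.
(0.5605 - 0.136i)|+⟩ + (0.8055 + 0.136i)|−⟩

With |ψ⟩ = α|0⟩ + β|1⟩, the Hadamard-basis coefficients are ⟨+|ψ⟩ = (α + β)/√2 and ⟨−|ψ⟩ = (α − β)/√2.
Here α = 0.9659, β = (-0.1733 - 0.1923i): (α + β)/√2 = (0.5605 - 0.136i), (α − β)/√2 = (0.8055 + 0.136i).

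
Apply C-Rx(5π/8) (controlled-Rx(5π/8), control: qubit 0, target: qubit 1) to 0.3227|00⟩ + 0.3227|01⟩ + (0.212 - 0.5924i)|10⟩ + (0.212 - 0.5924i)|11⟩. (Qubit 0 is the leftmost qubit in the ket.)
0.3227|00⟩ + 0.3227|01⟩ + (-0.3748 - 0.5054i)|10⟩ + (-0.3748 - 0.5054i)|11⟩

C-Rx(5π/8) leaves the control-|0⟩ kets |00⟩, |01⟩ unchanged and applies Rx(5π/8) to qubit 1 on the control-|1⟩ pair (|10⟩, |11⟩).
Rx(5π/8) = [[cos(θ/2), −i·sin(θ/2)], [−i·sin(θ/2), cos(θ/2)]]; θ = 5π/8, cos(θ/2) ≈ 0.55557, sin(θ/2) ≈ 0.83147.
With a = amp(|10⟩) = (0.212 - 0.5924i) and b = amp(|11⟩) = (0.212 - 0.5924i):
new amp(|10⟩) = (0.55557)·a + (-0.83147i)·b = (-0.3748 - 0.5054i)
new amp(|11⟩) = (-0.83147i)·a + (0.55557)·b = (-0.3748 - 0.5054i)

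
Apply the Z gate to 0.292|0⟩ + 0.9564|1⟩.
0.292|0⟩ - 0.9564|1⟩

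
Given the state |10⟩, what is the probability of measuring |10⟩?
1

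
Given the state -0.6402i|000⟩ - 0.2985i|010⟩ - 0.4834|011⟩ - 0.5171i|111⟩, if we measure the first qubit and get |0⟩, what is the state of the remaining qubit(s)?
-0.7479i|00⟩ - 0.3487i|10⟩ - 0.5648|11⟩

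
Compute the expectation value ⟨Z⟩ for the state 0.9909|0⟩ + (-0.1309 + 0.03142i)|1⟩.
0.9638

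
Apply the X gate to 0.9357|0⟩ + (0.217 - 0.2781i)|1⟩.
(0.217 - 0.2781i)|0⟩ + 0.9357|1⟩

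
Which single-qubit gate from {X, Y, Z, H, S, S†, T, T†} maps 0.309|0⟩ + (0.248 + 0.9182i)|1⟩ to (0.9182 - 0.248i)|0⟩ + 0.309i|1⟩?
Y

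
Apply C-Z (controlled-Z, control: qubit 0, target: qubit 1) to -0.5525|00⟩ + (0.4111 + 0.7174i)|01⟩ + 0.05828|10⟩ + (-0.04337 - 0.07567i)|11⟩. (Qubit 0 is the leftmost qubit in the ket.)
-0.5525|00⟩ + (0.4111 + 0.7174i)|01⟩ + 0.05828|10⟩ + (0.04337 + 0.07567i)|11⟩

C-Z leaves the control-|0⟩ kets |00⟩, |01⟩ unchanged and applies Z to qubit 1 on the control-|1⟩ pair (|10⟩, |11⟩).
Z = [[1, 0], [0, -1]].
With a = amp(|10⟩) = 0.05828 and b = amp(|11⟩) = (-0.04337 - 0.07567i):
new amp(|10⟩) = (1)·a = 0.05828
new amp(|11⟩) = (-1)·b = (0.04337 + 0.07567i)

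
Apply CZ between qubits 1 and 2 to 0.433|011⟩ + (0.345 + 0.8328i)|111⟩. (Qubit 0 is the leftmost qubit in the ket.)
-0.433|011⟩ + (-0.345 - 0.8328i)|111⟩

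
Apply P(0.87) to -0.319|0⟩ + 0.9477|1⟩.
-0.319|0⟩ + (0.6111 + 0.7244i)|1⟩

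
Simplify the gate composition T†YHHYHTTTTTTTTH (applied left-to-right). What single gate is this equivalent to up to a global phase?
T†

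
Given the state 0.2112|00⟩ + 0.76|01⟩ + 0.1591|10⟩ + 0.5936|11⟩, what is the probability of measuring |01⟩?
0.5776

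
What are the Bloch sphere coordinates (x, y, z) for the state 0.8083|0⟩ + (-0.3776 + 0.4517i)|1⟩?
(-0.6104, 0.7302, 0.3067)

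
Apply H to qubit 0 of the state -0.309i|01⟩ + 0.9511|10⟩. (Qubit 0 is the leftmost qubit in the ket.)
0.6725|00⟩ - 0.2185i|01⟩ - 0.6725|10⟩ - 0.2185i|11⟩

H on qubit 0 mixes each pair of kets that differ only in qubit 0: amplitudes (a, b) of (|…0…⟩, |…1…⟩) become ((a + b)/√2, (a − b)/√2). Kets absent from the input have amplitude 0.
(|00⟩, |10⟩): (a, b) = (0, 0.9511) → (0.6725, -0.6725)
(|01⟩, |11⟩): (a, b) = (-0.309i, 0) → (-0.2185i, -0.2185i)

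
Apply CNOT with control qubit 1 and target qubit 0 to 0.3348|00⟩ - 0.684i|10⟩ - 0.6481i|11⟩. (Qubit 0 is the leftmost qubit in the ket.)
0.3348|00⟩ - 0.6481i|01⟩ - 0.684i|10⟩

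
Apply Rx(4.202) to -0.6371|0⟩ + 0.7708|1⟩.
(0.3222 - 0.665i)|0⟩ + (-0.3898 + 0.5496i)|1⟩

Rx(4.202) = [[cos(θ/2), −i·sin(θ/2)], [−i·sin(θ/2), cos(θ/2)]]; θ = 4.202, cos(θ/2) ≈ -0.505709, sin(θ/2) ≈ 0.862704.
With a = amp(|0⟩) = -0.6371 and b = amp(|1⟩) = 0.7708:
new amp(|0⟩) = (-0.505709)·a + (-0.862704i)·b = (0.3222 - 0.665i)
new amp(|1⟩) = (-0.862704i)·a + (-0.505709)·b = (-0.3898 + 0.5496i)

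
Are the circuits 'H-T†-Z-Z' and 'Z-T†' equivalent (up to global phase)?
No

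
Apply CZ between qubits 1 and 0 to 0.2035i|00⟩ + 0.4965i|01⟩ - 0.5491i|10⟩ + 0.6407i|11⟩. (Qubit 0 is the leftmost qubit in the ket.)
0.2035i|00⟩ + 0.4965i|01⟩ - 0.5491i|10⟩ - 0.6407i|11⟩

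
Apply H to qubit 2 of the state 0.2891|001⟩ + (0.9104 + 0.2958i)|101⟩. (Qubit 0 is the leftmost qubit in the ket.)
0.2044|000⟩ - 0.2044|001⟩ + (0.6438 + 0.2092i)|100⟩ + (-0.6438 - 0.2092i)|101⟩

H on qubit 2 mixes each pair of kets that differ only in qubit 2: amplitudes (a, b) of (|…0…⟩, |…1…⟩) become ((a + b)/√2, (a − b)/√2). Kets absent from the input have amplitude 0.
(|000⟩, |001⟩): (a, b) = (0, 0.2891) → (0.2044, -0.2044)
(|100⟩, |101⟩): (a, b) = (0, (0.9104 + 0.2958i)) → ((0.6438 + 0.2092i), (-0.6438 - 0.2092i))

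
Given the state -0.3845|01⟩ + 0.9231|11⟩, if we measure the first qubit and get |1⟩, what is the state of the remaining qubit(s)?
|1⟩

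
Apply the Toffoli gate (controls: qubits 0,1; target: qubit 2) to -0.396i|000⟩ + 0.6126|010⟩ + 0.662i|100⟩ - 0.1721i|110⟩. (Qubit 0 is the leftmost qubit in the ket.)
-0.396i|000⟩ + 0.6126|010⟩ + 0.662i|100⟩ - 0.1721i|111⟩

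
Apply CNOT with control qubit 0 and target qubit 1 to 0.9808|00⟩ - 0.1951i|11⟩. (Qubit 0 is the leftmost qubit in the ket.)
0.9808|00⟩ - 0.1951i|10⟩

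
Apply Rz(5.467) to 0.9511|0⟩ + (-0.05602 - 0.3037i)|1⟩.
(-0.873 - 0.3775i)|0⟩ + (0.1719 + 0.2565i)|1⟩

Rz(5.467) = [[e^(−iθ/2), 0], [0, e^(iθ/2)]] with e^(±iθ/2) = cos(θ/2) ± i·sin(θ/2); θ = 5.467, cos(θ/2) ≈ -0.917879, sin(θ/2) ≈ 0.396859.
With a = amp(|0⟩) = 0.9511 and b = amp(|1⟩) = (-0.05602 - 0.3037i):
new amp(|0⟩) = (-0.917879 - 0.396859i)·a = (-0.873 - 0.3775i)
new amp(|1⟩) = (-0.917879 + 0.396859i)·b = (0.1719 + 0.2565i)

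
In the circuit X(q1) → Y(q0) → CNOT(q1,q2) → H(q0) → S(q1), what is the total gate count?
5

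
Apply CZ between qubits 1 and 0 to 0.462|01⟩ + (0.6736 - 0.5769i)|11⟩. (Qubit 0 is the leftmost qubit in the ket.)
0.462|01⟩ + (-0.6736 + 0.5769i)|11⟩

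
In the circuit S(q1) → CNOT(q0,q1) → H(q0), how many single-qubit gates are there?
2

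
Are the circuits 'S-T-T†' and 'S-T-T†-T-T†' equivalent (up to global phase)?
Yes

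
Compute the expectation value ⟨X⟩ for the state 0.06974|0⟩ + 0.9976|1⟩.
0.1391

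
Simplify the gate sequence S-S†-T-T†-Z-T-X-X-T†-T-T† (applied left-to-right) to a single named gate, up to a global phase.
Z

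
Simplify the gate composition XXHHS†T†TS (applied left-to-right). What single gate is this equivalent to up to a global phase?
I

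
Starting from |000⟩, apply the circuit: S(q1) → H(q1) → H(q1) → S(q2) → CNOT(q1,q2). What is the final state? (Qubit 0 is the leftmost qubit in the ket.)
|000⟩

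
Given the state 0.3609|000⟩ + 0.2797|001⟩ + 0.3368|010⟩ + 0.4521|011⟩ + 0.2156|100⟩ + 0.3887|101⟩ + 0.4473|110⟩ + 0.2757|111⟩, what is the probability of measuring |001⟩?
0.07823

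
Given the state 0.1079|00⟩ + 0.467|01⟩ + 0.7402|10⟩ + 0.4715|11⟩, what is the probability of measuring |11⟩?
0.2223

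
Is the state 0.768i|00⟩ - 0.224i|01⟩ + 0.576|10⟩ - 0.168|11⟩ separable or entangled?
Separable

Writing the state as a|00⟩ + b|01⟩ + c|10⟩ + d|11⟩, it is a product state iff ad − bc = 0.
Here (a, b, c, d) = (0.768i, -0.224i, 0.576, -0.168): ad − bc = (0.768i)(-0.168) − (-0.224i)(0.576) = 0, so the state is separable.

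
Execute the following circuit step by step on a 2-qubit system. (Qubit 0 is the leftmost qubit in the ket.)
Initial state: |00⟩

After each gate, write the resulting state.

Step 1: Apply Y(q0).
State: i|10⟩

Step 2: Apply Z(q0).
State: -i|10⟩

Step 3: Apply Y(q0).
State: -|00⟩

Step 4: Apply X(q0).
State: -|10⟩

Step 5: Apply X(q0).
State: -|00⟩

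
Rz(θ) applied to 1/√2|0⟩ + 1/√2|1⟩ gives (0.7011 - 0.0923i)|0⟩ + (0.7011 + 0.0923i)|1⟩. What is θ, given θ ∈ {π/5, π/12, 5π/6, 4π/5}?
π/12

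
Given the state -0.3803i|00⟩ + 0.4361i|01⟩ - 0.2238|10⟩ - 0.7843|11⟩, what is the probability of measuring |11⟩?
0.6151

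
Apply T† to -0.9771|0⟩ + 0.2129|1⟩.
-0.9771|0⟩ + (0.1505 - 0.1505i)|1⟩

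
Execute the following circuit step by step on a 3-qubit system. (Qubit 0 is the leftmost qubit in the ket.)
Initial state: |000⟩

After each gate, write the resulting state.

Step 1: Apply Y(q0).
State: i|100⟩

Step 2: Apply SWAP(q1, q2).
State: i|100⟩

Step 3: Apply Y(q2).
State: -|101⟩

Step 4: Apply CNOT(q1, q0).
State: -|101⟩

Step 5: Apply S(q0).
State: -i|101⟩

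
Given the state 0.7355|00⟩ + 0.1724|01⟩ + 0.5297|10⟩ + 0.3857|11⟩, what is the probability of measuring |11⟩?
0.1488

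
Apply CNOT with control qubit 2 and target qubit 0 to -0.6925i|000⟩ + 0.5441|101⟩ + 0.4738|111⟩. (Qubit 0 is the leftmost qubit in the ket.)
-0.6925i|000⟩ + 0.5441|001⟩ + 0.4738|011⟩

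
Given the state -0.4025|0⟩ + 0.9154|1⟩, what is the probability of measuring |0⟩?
0.162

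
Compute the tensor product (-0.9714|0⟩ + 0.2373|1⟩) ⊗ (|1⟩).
-0.9714|01⟩ + 0.2373|11⟩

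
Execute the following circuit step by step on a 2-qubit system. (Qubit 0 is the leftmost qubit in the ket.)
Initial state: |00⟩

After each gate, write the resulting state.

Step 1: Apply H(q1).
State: 1/√2|00⟩ + 1/√2|01⟩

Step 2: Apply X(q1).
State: 1/√2|00⟩ + 1/√2|01⟩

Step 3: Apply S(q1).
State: 1/√2|00⟩ + (1/√2)i|01⟩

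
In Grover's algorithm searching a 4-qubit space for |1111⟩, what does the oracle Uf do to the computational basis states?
Uf|x⟩ = -|x⟩ if x = 1111, else |x⟩ (phase flip on target)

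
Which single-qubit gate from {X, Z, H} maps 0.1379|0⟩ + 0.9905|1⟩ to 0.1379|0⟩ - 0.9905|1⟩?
Z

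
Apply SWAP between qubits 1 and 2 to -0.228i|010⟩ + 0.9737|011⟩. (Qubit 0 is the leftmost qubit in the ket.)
-0.228i|001⟩ + 0.9737|011⟩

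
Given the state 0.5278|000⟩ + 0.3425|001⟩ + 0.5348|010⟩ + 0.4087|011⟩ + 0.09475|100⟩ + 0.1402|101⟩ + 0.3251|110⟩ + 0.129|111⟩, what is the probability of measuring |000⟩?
0.2786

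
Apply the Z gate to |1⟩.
-|1⟩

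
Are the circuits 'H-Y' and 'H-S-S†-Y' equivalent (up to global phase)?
Yes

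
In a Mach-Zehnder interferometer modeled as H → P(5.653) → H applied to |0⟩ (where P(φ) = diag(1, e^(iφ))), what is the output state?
(0.904 - 0.2946i)|0⟩ + (0.09604 + 0.2946i)|1⟩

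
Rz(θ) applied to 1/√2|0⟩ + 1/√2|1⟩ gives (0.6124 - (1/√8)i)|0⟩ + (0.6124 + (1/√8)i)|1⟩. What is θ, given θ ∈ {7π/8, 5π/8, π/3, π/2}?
π/3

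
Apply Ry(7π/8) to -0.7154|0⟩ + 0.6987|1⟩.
-0.8248|0⟩ - 0.5653|1⟩

Ry(7π/8) = [[cos(θ/2), −sin(θ/2)], [sin(θ/2), cos(θ/2)]]; θ = 7π/8, cos(θ/2) ≈ 0.19509, sin(θ/2) ≈ 0.980785.
With a = amp(|0⟩) = -0.7154 and b = amp(|1⟩) = 0.6987:
new amp(|0⟩) = (0.19509)·a + (-0.980785)·b = -0.8248
new amp(|1⟩) = (0.980785)·a + (0.19509)·b = -0.5653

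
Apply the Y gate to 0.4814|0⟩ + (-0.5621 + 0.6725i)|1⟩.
(0.6725 + 0.5621i)|0⟩ + 0.4814i|1⟩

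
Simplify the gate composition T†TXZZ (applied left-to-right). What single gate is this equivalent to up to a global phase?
X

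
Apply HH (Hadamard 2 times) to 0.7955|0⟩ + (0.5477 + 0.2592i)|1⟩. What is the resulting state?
0.7955|0⟩ + (0.5477 + 0.2592i)|1⟩

H² = I, so an even number of Hadamards cancels: H^2 = I and the state is unchanged.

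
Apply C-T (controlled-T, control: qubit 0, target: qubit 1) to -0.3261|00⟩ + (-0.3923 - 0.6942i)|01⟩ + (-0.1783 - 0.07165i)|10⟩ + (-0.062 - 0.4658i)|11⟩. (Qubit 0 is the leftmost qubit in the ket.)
-0.3261|00⟩ + (-0.3923 - 0.6942i)|01⟩ + (-0.1783 - 0.07165i)|10⟩ + (0.2855 - 0.3732i)|11⟩

C-T leaves the control-|0⟩ kets |00⟩, |01⟩ unchanged and applies T to qubit 1 on the control-|1⟩ pair (|10⟩, |11⟩).
T = [[1, 0], [0, (1/√2 + (1/√2)i)]].
With a = amp(|10⟩) = (-0.1783 - 0.07165i) and b = amp(|11⟩) = (-0.062 - 0.4658i):
new amp(|10⟩) = (1)·a = (-0.1783 - 0.07165i)
new amp(|11⟩) = (1/√2 + (1/√2)i)·b = (0.2855 - 0.3732i)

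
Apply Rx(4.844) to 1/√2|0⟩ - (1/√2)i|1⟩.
-0.9978|0⟩ + 0.06576i|1⟩

Rx(4.844) = [[cos(θ/2), −i·sin(θ/2)], [−i·sin(θ/2), cos(θ/2)]]; θ = 4.844, cos(θ/2) ≈ -0.752074, sin(θ/2) ≈ 0.659078.
With a = amp(|0⟩) = 1/√2 and b = amp(|1⟩) = -(1/√2)i:
new amp(|0⟩) = (-0.752074)·a + (-0.659078i)·b = -0.9978
new amp(|1⟩) = (-0.659078i)·a + (-0.752074)·b = 0.06576i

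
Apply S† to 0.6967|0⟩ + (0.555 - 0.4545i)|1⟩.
0.6967|0⟩ + (-0.4545 - 0.555i)|1⟩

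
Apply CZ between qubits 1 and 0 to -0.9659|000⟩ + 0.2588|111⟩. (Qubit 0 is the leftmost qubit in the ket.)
-0.9659|000⟩ - 0.2588|111⟩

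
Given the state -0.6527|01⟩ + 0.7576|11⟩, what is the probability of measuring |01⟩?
0.426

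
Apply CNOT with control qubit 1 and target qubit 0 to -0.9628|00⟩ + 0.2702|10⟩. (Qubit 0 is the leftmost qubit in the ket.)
-0.9628|00⟩ + 0.2702|10⟩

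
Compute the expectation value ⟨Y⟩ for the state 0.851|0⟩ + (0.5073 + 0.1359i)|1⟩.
0.2313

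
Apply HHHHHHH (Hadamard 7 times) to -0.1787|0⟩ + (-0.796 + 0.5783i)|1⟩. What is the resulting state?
(-0.6892 + 0.4089i)|0⟩ + (0.4365 - 0.4089i)|1⟩

H² = I, so H^7 = H: a single Hadamard. With (a, b) = (-0.1787, (-0.796 + 0.5783i)), H gives ((a + b)/√2, (a − b)/√2) = ((-0.6892 + 0.4089i), (0.4365 - 0.4089i)).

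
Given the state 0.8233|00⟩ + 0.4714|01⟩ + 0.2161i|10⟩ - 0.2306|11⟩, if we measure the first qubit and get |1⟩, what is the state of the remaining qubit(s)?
0.6838i|0⟩ - 0.7297|1⟩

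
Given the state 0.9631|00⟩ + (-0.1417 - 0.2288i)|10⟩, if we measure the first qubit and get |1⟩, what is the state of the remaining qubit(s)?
(-0.5265 - 0.8502i)|0⟩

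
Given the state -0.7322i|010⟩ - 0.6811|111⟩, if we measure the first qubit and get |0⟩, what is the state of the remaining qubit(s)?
-i|10⟩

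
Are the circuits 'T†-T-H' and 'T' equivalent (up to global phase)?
No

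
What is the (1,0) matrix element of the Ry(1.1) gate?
0.5227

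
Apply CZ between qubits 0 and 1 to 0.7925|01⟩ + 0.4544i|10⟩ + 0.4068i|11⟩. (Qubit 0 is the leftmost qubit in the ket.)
0.7925|01⟩ + 0.4544i|10⟩ - 0.4068i|11⟩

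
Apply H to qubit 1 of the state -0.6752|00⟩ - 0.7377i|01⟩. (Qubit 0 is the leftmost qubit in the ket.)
(-0.4774 - 0.5216i)|00⟩ + (-0.4774 + 0.5216i)|01⟩

H on qubit 1 mixes each pair of kets that differ only in qubit 1: amplitudes (a, b) of (|…0…⟩, |…1…⟩) become ((a + b)/√2, (a − b)/√2). Kets absent from the input have amplitude 0.
(|00⟩, |01⟩): (a, b) = (-0.6752, -0.7377i) → ((-0.4774 - 0.5216i), (-0.4774 + 0.5216i))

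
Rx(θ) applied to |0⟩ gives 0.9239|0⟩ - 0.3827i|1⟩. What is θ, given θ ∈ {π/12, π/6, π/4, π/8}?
π/4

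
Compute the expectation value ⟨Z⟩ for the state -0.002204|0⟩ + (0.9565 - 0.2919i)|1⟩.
-1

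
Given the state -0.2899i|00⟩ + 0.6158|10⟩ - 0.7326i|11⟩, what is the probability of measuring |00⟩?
0.08404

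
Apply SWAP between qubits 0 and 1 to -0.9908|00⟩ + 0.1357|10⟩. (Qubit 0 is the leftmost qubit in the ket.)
-0.9908|00⟩ + 0.1357|01⟩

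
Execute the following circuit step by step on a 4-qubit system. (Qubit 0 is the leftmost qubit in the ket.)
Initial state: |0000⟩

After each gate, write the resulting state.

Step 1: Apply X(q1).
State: |0100⟩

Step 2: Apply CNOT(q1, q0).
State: |1100⟩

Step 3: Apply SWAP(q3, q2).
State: |1100⟩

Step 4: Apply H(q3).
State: 1/√2|1100⟩ + 1/√2|1101⟩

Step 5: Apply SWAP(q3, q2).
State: 1/√2|1100⟩ + 1/√2|1110⟩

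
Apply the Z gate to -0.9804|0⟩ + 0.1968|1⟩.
-0.9804|0⟩ - 0.1968|1⟩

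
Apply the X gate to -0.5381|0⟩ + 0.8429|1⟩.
0.8429|0⟩ - 0.5381|1⟩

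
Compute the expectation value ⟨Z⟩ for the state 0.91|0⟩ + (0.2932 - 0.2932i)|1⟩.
0.6562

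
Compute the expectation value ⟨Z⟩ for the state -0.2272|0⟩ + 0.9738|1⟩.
-0.8967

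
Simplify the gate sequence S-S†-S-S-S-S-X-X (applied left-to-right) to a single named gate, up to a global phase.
I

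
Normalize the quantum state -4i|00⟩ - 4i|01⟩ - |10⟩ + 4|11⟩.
-0.5714i|00⟩ - 0.5714i|01⟩ - 0.1429|10⟩ + 0.5714|11⟩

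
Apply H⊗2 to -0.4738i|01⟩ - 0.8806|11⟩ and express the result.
(-0.4403 - 0.2369i)|00⟩ + (0.4403 + 0.2369i)|01⟩ + (0.4403 - 0.2369i)|10⟩ + (-0.4403 + 0.2369i)|11⟩

H⊗2 gives amp(|y⟩) = (1/2) Σ_x (−1)^(x·y) amp(|x⟩), where x·y is the number of positions in which both x and y have a 1.
|00⟩: (-0.4738i - 0.8806)/2 = (-0.4403 - 0.2369i)
|01⟩: (0.4738i + 0.8806)/2 = (0.4403 + 0.2369i)
|10⟩: (-0.4738i + 0.8806)/2 = (0.4403 - 0.2369i)
|11⟩: (0.4738i - 0.8806)/2 = (-0.4403 + 0.2369i)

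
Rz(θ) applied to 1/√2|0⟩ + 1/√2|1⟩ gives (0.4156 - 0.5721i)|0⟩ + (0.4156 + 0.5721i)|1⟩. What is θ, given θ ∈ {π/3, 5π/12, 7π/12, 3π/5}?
3π/5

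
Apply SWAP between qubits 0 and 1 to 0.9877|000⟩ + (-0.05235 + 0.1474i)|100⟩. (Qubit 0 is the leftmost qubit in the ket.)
0.9877|000⟩ + (-0.05235 + 0.1474i)|010⟩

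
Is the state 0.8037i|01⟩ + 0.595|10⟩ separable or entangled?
Entangled

Writing the state as a|00⟩ + b|01⟩ + c|10⟩ + d|11⟩, it is a product state iff ad − bc = 0.
Here (a, b, c, d) = (0, 0.8037i, 0.595, 0): ad − bc = (0)(0) − (0.8037i)(0.595) = -0.4782i ≠ 0, so the state is entangled.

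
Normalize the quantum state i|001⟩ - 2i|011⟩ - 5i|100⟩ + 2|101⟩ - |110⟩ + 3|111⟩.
0.1508i|001⟩ - 0.3015i|011⟩ - 0.7538i|100⟩ + 0.3015|101⟩ - 0.1508|110⟩ + 0.4523|111⟩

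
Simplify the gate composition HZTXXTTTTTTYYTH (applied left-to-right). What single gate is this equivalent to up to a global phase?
X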